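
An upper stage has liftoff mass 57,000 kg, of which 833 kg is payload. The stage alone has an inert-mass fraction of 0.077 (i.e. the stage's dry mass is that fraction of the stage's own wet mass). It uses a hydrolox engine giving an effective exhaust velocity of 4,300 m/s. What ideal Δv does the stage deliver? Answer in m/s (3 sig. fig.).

Δv ≈ 10300 m/s

Stage wet mass = m₀ − payload = 57,000 − 833 = 56,167 kg.
Stage dry mass = ε × stage wet mass = 0.077 × 56,167 = 4,324.86 kg.
Burnout mass m_f = stage dry + payload = 4,324.86 + 833 = 5,157.86 kg.
From the ideal rocket equation, Δv = v_e · ln(57,000/5,157.86) = 4300.0 × ln(11.05) = 4300.0 × 2.4025 ≈ 10331 m/s.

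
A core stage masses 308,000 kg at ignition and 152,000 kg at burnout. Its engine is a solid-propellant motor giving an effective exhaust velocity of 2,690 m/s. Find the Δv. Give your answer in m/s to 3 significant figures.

Δv = v_e · ln(m₀/m_f) = 2690.0 × ln(2.026) = 2690.0 × 0.7062 ≈ 1899.7 m/s.

Δv ≈ 1900 m/s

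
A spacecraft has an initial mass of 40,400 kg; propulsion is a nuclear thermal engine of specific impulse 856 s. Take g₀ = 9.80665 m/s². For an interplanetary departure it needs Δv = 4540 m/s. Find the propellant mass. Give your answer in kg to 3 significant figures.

propellant mass ≈ 16900 kg

v_e = Isp · g₀ = 856 × 9.80665 = 8394.5 m/s.
Using Δv = v_e ln(m₀/m_f): m₀/m_f = exp(Δv / v_e) = exp(4540 / 8394.5) = exp(0.5408) = 1.7174.
m_f = 40,400 / 1.7174 = 23,523.9 kg, so propellant = m₀ − m_f = 40,400 − 23,523.9 = 16,876.1 kg.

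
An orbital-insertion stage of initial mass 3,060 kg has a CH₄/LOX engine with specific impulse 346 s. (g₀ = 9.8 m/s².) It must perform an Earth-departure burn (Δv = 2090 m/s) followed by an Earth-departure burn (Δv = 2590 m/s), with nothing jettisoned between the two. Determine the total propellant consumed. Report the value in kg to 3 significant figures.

total propellant consumed ≈ 2290 kg

v_e = Isp · g₀ = 346 × 9.8 = 3390.8 m/s.
After the first burn: m = 3060 × exp(−2090/3390.8) = 3060 × 0.53990 = 1,652.09 kg.
After the second burn: m = 1,652.09 × exp(−2590/3390.8) = 1,652.09 × 0.46588 = 769.676 kg.
Total propellant = m₀ − m_final = 3060 − 769.676 = 2,290.324 kg.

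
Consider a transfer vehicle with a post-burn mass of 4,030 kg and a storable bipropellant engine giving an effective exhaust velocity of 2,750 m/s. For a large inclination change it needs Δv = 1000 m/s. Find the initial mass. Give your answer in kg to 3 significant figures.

Using Δv = v_e ln(m₀/m_f): m₀/m_f = exp(Δv / v_e) = exp(1000 / 2750.0) = exp(0.3636) = 1.4386.
m₀ = m_f × 1.4386 = 4,030 × 1.4386 = 5,797.56 kg.

initial mass ≈ 5800 kg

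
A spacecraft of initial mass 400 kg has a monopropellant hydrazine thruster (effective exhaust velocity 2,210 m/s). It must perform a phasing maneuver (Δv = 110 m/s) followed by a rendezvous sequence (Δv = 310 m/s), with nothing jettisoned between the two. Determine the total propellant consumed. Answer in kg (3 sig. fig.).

total propellant consumed ≈ 69.2 kg

After the first burn: m = 400 × exp(−110/2210.0) = 400 × 0.95144 = 380.576 kg.
After the second burn: m = 380.576 × exp(−310/2210.0) = 380.576 × 0.86912 = 330.766 kg.
Total propellant = m₀ − m_final = 400 − 330.766 = 69.234 kg.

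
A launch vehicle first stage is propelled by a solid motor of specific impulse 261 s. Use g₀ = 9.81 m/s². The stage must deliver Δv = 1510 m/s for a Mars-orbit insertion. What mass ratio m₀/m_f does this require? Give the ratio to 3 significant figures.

mass ratio ≈ 1.80

v_e = Isp · g₀ = 261 × 9.81 = 2560.4 m/s.
By the Tsiolkovsky rocket equation, m₀/m_f = exp(Δv / v_e) = exp(1510 / 2560.4) = exp(0.5897) = 1.8035.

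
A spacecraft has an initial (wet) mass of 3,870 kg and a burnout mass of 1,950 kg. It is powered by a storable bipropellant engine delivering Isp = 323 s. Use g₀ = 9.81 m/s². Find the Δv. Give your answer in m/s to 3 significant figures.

Δv ≈ 2170 m/s

v_e = Isp · g₀ = 323 × 9.81 = 3168.6 m/s.
From the ideal rocket equation, Δv = v_e · ln(m₀/m_f) = 3168.6 × ln(1.985) = 3168.6 × 0.6854 ≈ 2171.9 m/s.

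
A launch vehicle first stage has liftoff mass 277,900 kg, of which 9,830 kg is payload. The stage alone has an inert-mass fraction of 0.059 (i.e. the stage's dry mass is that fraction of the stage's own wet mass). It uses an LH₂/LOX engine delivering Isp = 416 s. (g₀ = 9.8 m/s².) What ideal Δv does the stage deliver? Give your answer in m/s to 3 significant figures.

Δv ≈ 9710 m/s

Stage wet mass = m₀ − payload = 277,900 − 9,830 = 268,070 kg.
Stage dry mass = ε × stage wet mass = 0.059 × 268,070 = 15,816.1 kg.
Burnout mass m_f = stage dry + payload = 15,816.1 + 9,830 = 25,646.1 kg.
v_e = Isp · g₀ = 416 × 9.8 = 4076.8 m/s.
Rocket equation: Δv = v_e · ln(277,900/25,646.1) = 4076.8 × ln(10.84) = 4076.8 × 2.3829 ≈ 9714 m/s.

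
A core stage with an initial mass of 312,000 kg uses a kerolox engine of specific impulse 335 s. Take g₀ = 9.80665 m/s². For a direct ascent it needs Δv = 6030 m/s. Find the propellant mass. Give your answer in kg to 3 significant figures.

propellant mass ≈ 262000 kg

v_e = Isp · g₀ = 335 × 9.80665 = 3285.2 m/s.
m₀/m_f = exp(Δv / v_e) = exp(6030 / 3285.2) = exp(1.8355) = 6.2682.
m_f = 312,000 / 6.2682 = 49,775.1 kg, so propellant = m₀ − m_f = 312,000 − 49,775.1 = 262,224.9 kg.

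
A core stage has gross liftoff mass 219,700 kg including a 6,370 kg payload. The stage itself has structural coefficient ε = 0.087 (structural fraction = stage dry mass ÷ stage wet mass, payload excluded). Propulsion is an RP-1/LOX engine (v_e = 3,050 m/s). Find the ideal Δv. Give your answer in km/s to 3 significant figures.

Δv ≈ 6.64 km/s

Stage wet mass = m₀ − payload = 219,700 − 6,370 = 213,330 kg.
Stage dry mass = ε × stage wet mass = 0.087 × 213,330 = 18,559.7 kg.
Burnout mass m_f = stage dry + payload = 18,559.7 + 6,370 = 24,929.7 kg.
Using Δv = v_e ln(m₀/m_f): Δv = v_e · ln(219,700/24,929.7) = 3050.0 × ln(8.813) = 3050.0 × 2.1762 ≈ 6637 m/s.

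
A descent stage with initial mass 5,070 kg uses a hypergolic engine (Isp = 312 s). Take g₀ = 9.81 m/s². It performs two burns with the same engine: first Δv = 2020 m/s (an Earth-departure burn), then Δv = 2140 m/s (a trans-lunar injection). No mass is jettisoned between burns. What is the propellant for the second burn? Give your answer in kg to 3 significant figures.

v_e = Isp · g₀ = 312 × 9.81 = 3060.7 m/s.
After the first burn: m = 5070 × exp(−2020/3060.7) = 5070 × 0.51686 = 2,620.48 kg.
After the second burn: m = 2,620.48 × exp(−2140/3060.7) = 2,620.48 × 0.49699 = 1,302.35 kg.
Second-burn propellant = 2,620.48 − 1,302.35 = 1,318.13 kg.

propellant for the second burn ≈ 1320 kg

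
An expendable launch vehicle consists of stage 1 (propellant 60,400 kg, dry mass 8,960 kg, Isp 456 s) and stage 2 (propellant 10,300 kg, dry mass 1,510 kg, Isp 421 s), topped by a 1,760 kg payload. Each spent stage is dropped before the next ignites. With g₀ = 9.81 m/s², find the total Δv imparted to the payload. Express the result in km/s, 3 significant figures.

Δv ≈ 11.7 km/s

Ignition mass of stage 1 = 60,400+8,960 + 10,300+1,510 + 1,760 = 82,930 kg.
Stage 1: m₀ = 82,930 kg, m_f = 82,930 − 60,400 = 22,530 kg; Δv = 456×9.81×ln(3.681) = 4473.4×1.3031 ≈ 5829 m/s.
Stage 2: m₀ = 13,570 kg, m_f = 13,570 − 10,300 = 3,270 kg; Δv = 421×9.81×ln(4.15) = 4130.0×1.4231 ≈ 5877 m/s.
Total Δv = 5829 + 5877 = 11706 m/s.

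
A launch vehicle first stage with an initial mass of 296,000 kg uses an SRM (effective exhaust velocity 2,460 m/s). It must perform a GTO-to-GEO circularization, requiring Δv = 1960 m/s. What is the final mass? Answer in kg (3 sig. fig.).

final mass ≈ 133000 kg

By the Tsiolkovsky rocket equation, m₀/m_f = exp(Δv / v_e) = exp(1960 / 2460.0) = exp(0.7967) = 2.2183.
m_f = m₀ / 2.2183 = 296,000 / 2.2183 = 133,436 kg.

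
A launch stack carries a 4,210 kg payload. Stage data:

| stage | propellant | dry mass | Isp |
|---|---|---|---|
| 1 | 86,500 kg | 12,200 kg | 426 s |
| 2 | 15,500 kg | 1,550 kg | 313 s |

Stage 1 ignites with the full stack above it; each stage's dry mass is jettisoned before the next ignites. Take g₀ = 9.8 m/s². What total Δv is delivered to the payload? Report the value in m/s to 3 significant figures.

Ignition mass of stage 1 = 86,500+12,200 + 15,500+1,550 + 4,210 = 119,960 kg.
Stage 1: m₀ = 119,960 kg, m_f = 119,960 − 86,500 = 33,460 kg; Δv = 426×9.8×ln(3.585) = 4174.8×1.2768 ≈ 5330 m/s.
Stage 2: m₀ = 21,260 kg, m_f = 21,260 − 15,500 = 5,760 kg; Δv = 313×9.8×ln(3.691) = 3067.4×1.3059 ≈ 4006 m/s.
Total Δv = 5330 + 4006 = 9336 m/s.

Δv ≈ 9340 m/s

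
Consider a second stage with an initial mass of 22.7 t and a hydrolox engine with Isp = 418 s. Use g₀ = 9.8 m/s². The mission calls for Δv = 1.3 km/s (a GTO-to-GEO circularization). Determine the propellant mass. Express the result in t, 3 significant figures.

v_e = Isp · g₀ = 418 × 9.8 = 4096.4 m/s.
By the Tsiolkovsky rocket equation, m₀/m_f = exp(Δv / v_e) = exp(1300 / 4096.4) = exp(0.3174) = 1.3735.
m_f = 22.7 / 1.3735 = 16.5271 t, so propellant = m₀ − m_f = 22.7 − 16.5271 = 6.1729 t.

propellant mass ≈ 6.17 t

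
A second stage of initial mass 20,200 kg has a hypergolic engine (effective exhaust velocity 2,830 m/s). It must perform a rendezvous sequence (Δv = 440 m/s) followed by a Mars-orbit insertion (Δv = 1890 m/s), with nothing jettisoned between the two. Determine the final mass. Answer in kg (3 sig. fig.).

final mass ≈ 8870 kg

After the first burn: m = 20200 × exp(−440/2830.0) = 20200 × 0.85601 = 17,291.4 kg.
After the second burn: m = 17,291.4 × exp(−1890/2830.0) = 17,291.4 × 0.51281 = 8,867.2 kg.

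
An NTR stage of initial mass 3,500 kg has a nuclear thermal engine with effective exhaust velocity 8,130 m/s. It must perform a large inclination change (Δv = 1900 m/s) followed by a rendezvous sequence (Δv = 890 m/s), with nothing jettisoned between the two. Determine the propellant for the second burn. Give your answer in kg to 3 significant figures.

After the first burn: m = 3500 × exp(−1900/8130.0) = 3500 × 0.79160 = 2,770.6 kg.
After the second burn: m = 2,770.6 × exp(−890/8130.0) = 2,770.6 × 0.89631 = 2,483.32 kg.
Second-burn propellant = 2,770.6 − 2,483.32 = 287.28 kg.

propellant for the second burn ≈ 287 kg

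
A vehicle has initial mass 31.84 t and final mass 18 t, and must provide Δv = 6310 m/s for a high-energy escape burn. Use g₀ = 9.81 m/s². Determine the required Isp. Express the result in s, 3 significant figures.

ln(m₀/m_f) = ln(31840/18000) = ln(1.769) = 0.5704.
From the ideal rocket equation, v_e = Δv / ln(m₀/m_f) = 6310 / 0.5704 = 11063.4 m/s.
Isp = v_e / g₀ = 11063.4 / 9.81 = 1127.8 s.

Isp ≈ 1130 s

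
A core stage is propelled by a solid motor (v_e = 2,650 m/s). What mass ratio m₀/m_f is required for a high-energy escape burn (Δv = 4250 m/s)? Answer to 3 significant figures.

m₀/m_f = exp(Δv / v_e) = exp(4250 / 2650.0) = exp(1.6038) = 4.9718.

mass ratio ≈ 4.97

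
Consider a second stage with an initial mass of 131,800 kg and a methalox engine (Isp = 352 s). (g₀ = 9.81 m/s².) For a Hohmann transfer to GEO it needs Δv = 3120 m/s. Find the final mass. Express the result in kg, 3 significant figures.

v_e = Isp · g₀ = 352 × 9.81 = 3453.1 m/s.
Rocket equation: m₀/m_f = exp(Δv / v_e) = exp(3120 / 3453.1) = exp(0.9035) = 2.4683.
m_f = m₀ / 2.4683 = 131,800 / 2.4683 = 53,397.1 kg.

final mass ≈ 53400 kg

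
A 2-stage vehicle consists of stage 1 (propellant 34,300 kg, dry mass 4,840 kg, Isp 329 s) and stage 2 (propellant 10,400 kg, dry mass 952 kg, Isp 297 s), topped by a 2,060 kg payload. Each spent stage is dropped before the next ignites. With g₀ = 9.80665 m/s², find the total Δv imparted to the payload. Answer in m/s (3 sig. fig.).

Δv ≈ 7760 m/s

Ignition mass of stage 1 = 34,300+4,840 + 10,400+952 + 2,060 = 52,552 kg.
Stage 1: m₀ = 52,552 kg, m_f = 52,552 − 34,300 = 18,252 kg; Δv = 329×9.80665×ln(2.879) = 3226.4×1.0575 ≈ 3412 m/s.
Stage 2: m₀ = 13,412 kg, m_f = 13,412 − 10,400 = 3,012 kg; Δv = 297×9.80665×ln(4.453) = 2912.6×1.4935 ≈ 4350 m/s.
Total Δv = 3412 + 4350 = 7762 m/s.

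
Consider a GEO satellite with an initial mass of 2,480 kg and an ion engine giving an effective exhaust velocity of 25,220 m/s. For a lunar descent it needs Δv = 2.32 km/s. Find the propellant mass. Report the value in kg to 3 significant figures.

propellant mass ≈ 218 kg

m₀/m_f = exp(Δv / v_e) = exp(2320 / 25220.0) = exp(0.0920) = 1.0964.
m_f = 2,480 / 1.0964 = 2,261.95 kg, so propellant = m₀ − m_f = 2,480 − 2,261.95 = 218.05 kg.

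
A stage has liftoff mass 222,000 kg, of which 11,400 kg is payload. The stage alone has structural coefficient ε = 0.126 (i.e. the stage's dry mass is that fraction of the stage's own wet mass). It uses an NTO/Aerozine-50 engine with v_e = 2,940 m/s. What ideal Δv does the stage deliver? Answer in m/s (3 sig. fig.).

Stage wet mass = m₀ − payload = 222,000 − 11,400 = 210,600 kg.
Stage dry mass = ε × stage wet mass = 0.126 × 210,600 = 26,535.6 kg.
Burnout mass m_f = stage dry + payload = 26,535.6 + 11,400 = 37,935.6 kg.
From the ideal rocket equation, Δv = v_e · ln(222,000/37,935.6) = 2940.0 × ln(5.852) = 2940.0 × 1.7668 ≈ 5194 m/s.

Δv ≈ 5190 m/s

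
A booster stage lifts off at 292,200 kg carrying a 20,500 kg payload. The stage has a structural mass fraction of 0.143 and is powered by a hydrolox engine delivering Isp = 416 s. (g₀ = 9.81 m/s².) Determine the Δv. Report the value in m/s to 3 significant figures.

Stage wet mass = m₀ − payload = 292,200 − 20,500 = 271,700 kg.
Stage dry mass = ε × stage wet mass = 0.143 × 271,700 = 38,853.1 kg.
Burnout mass m_f = stage dry + payload = 38,853.1 + 20,500 = 59,353.1 kg.
v_e = Isp · g₀ = 416 × 9.81 = 4081.0 m/s.
Δv = v_e · ln(292,200/59,353.1) = 4081.0 × ln(4.923) = 4081.0 × 1.5939 ≈ 6505 m/s.

Δv ≈ 6500 m/s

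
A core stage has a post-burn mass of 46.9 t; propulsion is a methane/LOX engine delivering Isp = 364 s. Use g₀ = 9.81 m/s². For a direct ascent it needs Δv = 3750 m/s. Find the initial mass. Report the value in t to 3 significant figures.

v_e = Isp · g₀ = 364 × 9.81 = 3570.8 m/s.
Rocket equation: m₀/m_f = exp(Δv / v_e) = exp(3750 / 3570.8) = exp(1.0502) = 2.8581.
m₀ = m_f × 2.8581 = 46.9 × 2.8581 = 134.045 t.

initial mass ≈ 134 t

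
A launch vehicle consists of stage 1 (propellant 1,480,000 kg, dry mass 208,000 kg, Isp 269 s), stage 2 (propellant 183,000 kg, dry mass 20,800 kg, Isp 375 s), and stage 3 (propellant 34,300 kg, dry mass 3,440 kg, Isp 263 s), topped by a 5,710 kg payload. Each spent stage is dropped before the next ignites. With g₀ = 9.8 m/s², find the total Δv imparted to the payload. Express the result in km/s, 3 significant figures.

Ignition mass of stage 1 = 1,480,000+208,000 + 183,000+20,800 + 34,300+3,440 + 5,710 = 1,935,250 kg.
Stage 1: m₀ = 1,935,250 kg, m_f = 1,935,250 − 1,480,000 = 455,250 kg; Δv = 269×9.8×ln(4.251) = 2636.2×1.4471 ≈ 3815 m/s.
Stage 2: m₀ = 247,250 kg, m_f = 247,250 − 183,000 = 64,250 kg; Δv = 375×9.8×ln(3.848) = 3675.0×1.3476 ≈ 4952 m/s.
Stage 3: m₀ = 43,450 kg, m_f = 43,450 − 34,300 = 9,150 kg; Δv = 263×9.8×ln(4.749) = 2577.4×1.5579 ≈ 4015 m/s.
Total Δv = 3815 + 4952 + 4015 = 12782 m/s.

Δv ≈ 12.8 km/s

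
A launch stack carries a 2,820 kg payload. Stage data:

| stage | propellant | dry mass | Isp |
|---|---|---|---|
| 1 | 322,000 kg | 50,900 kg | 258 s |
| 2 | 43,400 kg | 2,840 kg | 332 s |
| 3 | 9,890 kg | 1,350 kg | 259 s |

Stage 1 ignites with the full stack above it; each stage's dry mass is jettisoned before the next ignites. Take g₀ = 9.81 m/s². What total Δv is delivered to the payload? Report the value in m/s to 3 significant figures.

Δv ≈ 10700 m/s

Ignition mass of stage 1 = 322,000+50,900 + 43,400+2,840 + 9,890+1,350 + 2,820 = 433,200 kg.
Stage 1: m₀ = 433,200 kg, m_f = 433,200 − 322,000 = 111,200 kg; Δv = 258×9.81×ln(3.896) = 2531.0×1.3599 ≈ 3442 m/s.
Stage 2: m₀ = 60,300 kg, m_f = 60,300 − 43,400 = 16,900 kg; Δv = 332×9.81×ln(3.568) = 3256.9×1.2720 ≈ 4143 m/s.
Stage 3: m₀ = 14,060 kg, m_f = 14,060 − 9,890 = 4,170 kg; Δv = 259×9.81×ln(3.372) = 2540.8×1.2154 ≈ 3088 m/s.
Total Δv = 3442 + 4143 + 3088 = 10673 m/s.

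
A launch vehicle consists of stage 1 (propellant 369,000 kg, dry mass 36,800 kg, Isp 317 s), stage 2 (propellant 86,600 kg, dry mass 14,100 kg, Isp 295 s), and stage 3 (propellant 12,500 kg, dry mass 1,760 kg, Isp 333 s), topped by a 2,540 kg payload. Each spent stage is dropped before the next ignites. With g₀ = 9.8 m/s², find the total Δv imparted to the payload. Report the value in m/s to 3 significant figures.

Ignition mass of stage 1 = 369,000+36,800 + 86,600+14,100 + 12,500+1,760 + 2,540 = 523,300 kg.
Stage 1: m₀ = 523,300 kg, m_f = 523,300 − 369,000 = 154,300 kg; Δv = 317×9.8×ln(3.391) = 3106.6×1.2213 ≈ 3794 m/s.
Stage 2: m₀ = 117,500 kg, m_f = 117,500 − 86,600 = 30,900 kg; Δv = 295×9.8×ln(3.803) = 2891.0×1.3357 ≈ 3861 m/s.
Stage 3: m₀ = 16,800 kg, m_f = 16,800 − 12,500 = 4,300 kg; Δv = 333×9.8×ln(3.907) = 3263.4×1.3628 ≈ 4447 m/s.
Total Δv = 3794 + 3861 + 4447 = 12102 m/s.

Δv ≈ 12100 m/s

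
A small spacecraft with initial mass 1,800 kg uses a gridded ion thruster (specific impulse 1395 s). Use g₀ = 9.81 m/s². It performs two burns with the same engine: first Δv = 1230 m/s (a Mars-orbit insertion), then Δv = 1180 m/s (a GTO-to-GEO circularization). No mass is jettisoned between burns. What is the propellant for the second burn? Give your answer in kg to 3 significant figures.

propellant for the second burn ≈ 136 kg

v_e = Isp · g₀ = 1395 × 9.81 = 13685.0 m/s.
After the first burn: m = 1800 × exp(−1230/13685.0) = 1800 × 0.91404 = 1,645.27 kg.
After the second burn: m = 1,645.27 × exp(−1180/13685.0) = 1,645.27 × 0.91739 = 1,509.35 kg.
Second-burn propellant = 1,645.27 − 1,509.35 = 135.92 kg.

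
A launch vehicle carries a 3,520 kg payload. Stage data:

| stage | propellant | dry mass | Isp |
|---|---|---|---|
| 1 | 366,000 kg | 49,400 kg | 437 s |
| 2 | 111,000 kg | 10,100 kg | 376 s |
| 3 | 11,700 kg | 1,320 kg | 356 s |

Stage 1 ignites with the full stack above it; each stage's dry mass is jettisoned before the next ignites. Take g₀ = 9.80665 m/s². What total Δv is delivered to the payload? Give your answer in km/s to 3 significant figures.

Δv ≈ 15.0 km/s

Ignition mass of stage 1 = 366,000+49,400 + 111,000+10,100 + 11,700+1,320 + 3,520 = 553,040 kg.
Stage 1: m₀ = 553,040 kg, m_f = 553,040 − 366,000 = 187,040 kg; Δv = 437×9.80665×ln(2.957) = 4285.5×1.0841 ≈ 4646 m/s.
Stage 2: m₀ = 137,640 kg, m_f = 137,640 − 111,000 = 26,640 kg; Δv = 376×9.80665×ln(5.167) = 3687.3×1.6422 ≈ 6055 m/s.
Stage 3: m₀ = 16,540 kg, m_f = 16,540 − 11,700 = 4,840 kg; Δv = 356×9.80665×ln(3.417) = 3491.2×1.2289 ≈ 4290 m/s.
Total Δv = 4646 + 6055 + 4290 = 14991 m/s.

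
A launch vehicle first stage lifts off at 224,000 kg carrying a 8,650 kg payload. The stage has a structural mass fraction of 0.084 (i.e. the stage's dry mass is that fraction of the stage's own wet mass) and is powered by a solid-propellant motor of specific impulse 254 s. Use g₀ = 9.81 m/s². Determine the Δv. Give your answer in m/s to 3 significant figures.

Stage wet mass = m₀ − payload = 224,000 − 8,650 = 215,350 kg.
Stage dry mass = ε × stage wet mass = 0.084 × 215,350 = 18,089.4 kg.
Burnout mass m_f = stage dry + payload = 18,089.4 + 8,650 = 26,739.4 kg.
v_e = Isp · g₀ = 254 × 9.81 = 2491.7 m/s.
Δv = v_e · ln(224,000/26,739.4) = 2491.7 × ln(8.377) = 2491.7 × 2.1255 ≈ 5296 m/s.

Δv ≈ 5300 m/s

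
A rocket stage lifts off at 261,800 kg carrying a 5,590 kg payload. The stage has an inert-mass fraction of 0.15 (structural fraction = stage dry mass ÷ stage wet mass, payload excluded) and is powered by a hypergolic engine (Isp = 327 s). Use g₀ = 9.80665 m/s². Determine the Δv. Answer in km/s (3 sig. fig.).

Stage wet mass = m₀ − payload = 261,800 − 5,590 = 256,210 kg.
Stage dry mass = ε × stage wet mass = 0.15 × 256,210 = 38,431.5 kg.
Burnout mass m_f = stage dry + payload = 38,431.5 + 5,590 = 44,021.5 kg.
v_e = Isp · g₀ = 327 × 9.80665 = 3206.8 m/s.
Using Δv = v_e ln(m₀/m_f): Δv = v_e · ln(261,800/44,021.5) = 3206.8 × ln(5.947) = 3206.8 × 1.7829 ≈ 5717 m/s.

Δv ≈ 5.72 km/s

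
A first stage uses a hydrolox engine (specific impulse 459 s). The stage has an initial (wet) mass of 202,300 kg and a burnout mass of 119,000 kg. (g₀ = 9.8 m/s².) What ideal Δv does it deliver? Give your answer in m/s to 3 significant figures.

Δv ≈ 2390 m/s

v_e = Isp · g₀ = 459 × 9.8 = 4498.2 m/s.
Using Δv = v_e ln(m₀/m_f): Δv = v_e · ln(m₀/m_f) = 4498.2 × ln(1.7) = 4498.2 × 0.5306 ≈ 2386.9 m/s.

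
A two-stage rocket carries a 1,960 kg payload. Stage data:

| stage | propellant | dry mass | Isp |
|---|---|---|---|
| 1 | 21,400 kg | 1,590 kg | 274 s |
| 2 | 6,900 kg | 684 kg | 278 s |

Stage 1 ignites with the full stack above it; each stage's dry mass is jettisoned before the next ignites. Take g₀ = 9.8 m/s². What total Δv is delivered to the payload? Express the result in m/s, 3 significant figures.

Ignition mass of stage 1 = 21,400+1,590 + 6,900+684 + 1,960 = 32,534 kg.
Stage 1: m₀ = 32,534 kg, m_f = 32,534 − 21,400 = 11,134 kg; Δv = 274×9.8×ln(2.922) = 2685.2×1.0723 ≈ 2879 m/s.
Stage 2: m₀ = 9,544 kg, m_f = 9,544 − 6,900 = 2,644 kg; Δv = 278×9.8×ln(3.61) = 2724.4×1.2836 ≈ 3497 m/s.
Total Δv = 2879 + 3497 = 6376 m/s.

Δv ≈ 6380 m/s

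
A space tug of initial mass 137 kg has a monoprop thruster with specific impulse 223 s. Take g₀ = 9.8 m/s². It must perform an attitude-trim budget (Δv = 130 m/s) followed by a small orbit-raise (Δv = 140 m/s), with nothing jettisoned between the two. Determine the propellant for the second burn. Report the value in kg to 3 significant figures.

v_e = Isp · g₀ = 223 × 9.8 = 2185.4 m/s.
After the first burn: m = 137 × exp(−130/2185.4) = 137 × 0.94225 = 129.088 kg.
After the second burn: m = 129.088 × exp(−140/2185.4) = 129.088 × 0.93795 = 121.078 kg.
Second-burn propellant = 129.088 − 121.078 = 8.01 kg.

propellant for the second burn ≈ 8.01 kg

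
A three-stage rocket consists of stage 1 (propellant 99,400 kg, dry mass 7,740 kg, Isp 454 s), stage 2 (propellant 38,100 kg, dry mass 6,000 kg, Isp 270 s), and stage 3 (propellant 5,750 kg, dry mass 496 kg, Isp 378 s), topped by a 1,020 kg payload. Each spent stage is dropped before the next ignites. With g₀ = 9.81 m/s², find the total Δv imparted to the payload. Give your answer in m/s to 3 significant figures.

Ignition mass of stage 1 = 99,400+7,740 + 38,100+6,000 + 5,750+496 + 1,020 = 158,506 kg.
Stage 1: m₀ = 158,506 kg, m_f = 158,506 − 99,400 = 59,106 kg; Δv = 454×9.81×ln(2.682) = 4453.7×0.9865 ≈ 4393 m/s.
Stage 2: m₀ = 51,366 kg, m_f = 51,366 − 38,100 = 13,266 kg; Δv = 270×9.81×ln(3.872) = 2648.7×1.3538 ≈ 3586 m/s.
Stage 3: m₀ = 7,266 kg, m_f = 7,266 − 5,750 = 1,516 kg; Δv = 378×9.81×ln(4.793) = 3708.2×1.5671 ≈ 5811 m/s.
Total Δv = 4393 + 3586 + 5811 = 13790 m/s.

Δv ≈ 13800 m/s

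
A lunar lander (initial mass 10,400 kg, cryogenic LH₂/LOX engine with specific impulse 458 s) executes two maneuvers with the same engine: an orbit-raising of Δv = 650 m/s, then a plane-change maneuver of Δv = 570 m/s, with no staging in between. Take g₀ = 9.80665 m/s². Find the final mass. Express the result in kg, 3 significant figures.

final mass ≈ 7930 kg

v_e = Isp · g₀ = 458 × 9.80665 = 4491.4 m/s.
After the first burn: m = 10400 × exp(−650/4491.4) = 10400 × 0.86526 = 8,998.7 kg.
After the second burn: m = 8,998.7 × exp(−570/4491.4) = 8,998.7 × 0.88081 = 7,926.14 kg.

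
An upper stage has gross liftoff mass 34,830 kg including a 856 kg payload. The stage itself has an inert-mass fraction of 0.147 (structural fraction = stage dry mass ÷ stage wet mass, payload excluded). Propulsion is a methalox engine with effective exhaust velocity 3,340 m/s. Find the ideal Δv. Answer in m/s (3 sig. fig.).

Stage wet mass = m₀ − payload = 34,830 − 856 = 33,974 kg.
Stage dry mass = ε × stage wet mass = 0.147 × 33,974 = 4,994.18 kg.
Burnout mass m_f = stage dry + payload = 4,994.18 + 856 = 5,850.18 kg.
From the ideal rocket equation, Δv = v_e · ln(34,830/5,850.18) = 3340.0 × ln(5.954) = 3340.0 × 1.7840 ≈ 5959 m/s.

Δv ≈ 5960 m/s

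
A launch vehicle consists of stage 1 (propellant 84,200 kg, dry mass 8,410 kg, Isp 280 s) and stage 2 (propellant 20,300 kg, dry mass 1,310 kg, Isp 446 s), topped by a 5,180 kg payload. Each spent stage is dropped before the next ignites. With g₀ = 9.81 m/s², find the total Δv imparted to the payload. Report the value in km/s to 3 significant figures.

Ignition mass of stage 1 = 84,200+8,410 + 20,300+1,310 + 5,180 = 119,400 kg.
Stage 1: m₀ = 119,400 kg, m_f = 119,400 − 84,200 = 35,200 kg; Δv = 280×9.81×ln(3.392) = 2746.8×1.2214 ≈ 3355 m/s.
Stage 2: m₀ = 26,790 kg, m_f = 26,790 − 20,300 = 6,490 kg; Δv = 446×9.81×ln(4.128) = 4375.3×1.4178 ≈ 6203 m/s.
Total Δv = 3355 + 6203 = 9558 m/s.

Δv ≈ 9.56 km/s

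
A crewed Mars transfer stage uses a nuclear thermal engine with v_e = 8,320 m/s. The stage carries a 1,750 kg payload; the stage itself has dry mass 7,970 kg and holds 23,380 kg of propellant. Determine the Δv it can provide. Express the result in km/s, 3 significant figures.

Δv ≈ 10.2 km/s

m₀ = payload + dry + propellant = 1,750 + 7,970 + 23,380 = 33,100 kg.
m_f = payload + dry = 1,750 + 7,970 = 9,720 kg.
By the Tsiolkovsky rocket equation, Δv = v_e · ln(m₀/m_f) = 8320.0 × ln(3.405) = 8320.0 × 1.2253 ≈ 10194.9 m/s.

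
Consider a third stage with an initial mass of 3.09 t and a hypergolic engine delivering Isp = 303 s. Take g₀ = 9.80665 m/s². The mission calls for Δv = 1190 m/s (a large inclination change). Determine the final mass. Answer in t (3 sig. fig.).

v_e = Isp · g₀ = 303 × 9.80665 = 2971.4 m/s.
m₀/m_f = exp(Δv / v_e) = exp(1190 / 2971.4) = exp(0.4005) = 1.4925.
m_f = m₀ / 1.4925 = 3.09 / 1.4925 = 2.07035 t.

final mass ≈ 2.07 t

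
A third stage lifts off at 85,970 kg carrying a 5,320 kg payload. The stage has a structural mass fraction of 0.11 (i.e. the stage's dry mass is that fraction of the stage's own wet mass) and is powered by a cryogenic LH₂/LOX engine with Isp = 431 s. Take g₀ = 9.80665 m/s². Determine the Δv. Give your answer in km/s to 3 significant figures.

Δv ≈ 7.61 km/s

Stage wet mass = m₀ − payload = 85,970 − 5,320 = 80,650 kg.
Stage dry mass = ε × stage wet mass = 0.11 × 80,650 = 8,871.5 kg.
Burnout mass m_f = stage dry + payload = 8,871.5 + 5,320 = 14,191.5 kg.
v_e = Isp · g₀ = 431 × 9.80665 = 4226.7 m/s.
From the ideal rocket equation, Δv = v_e · ln(85,970/14,191.5) = 4226.7 × ln(6.058) = 4226.7 × 1.8014 ≈ 7614 m/s.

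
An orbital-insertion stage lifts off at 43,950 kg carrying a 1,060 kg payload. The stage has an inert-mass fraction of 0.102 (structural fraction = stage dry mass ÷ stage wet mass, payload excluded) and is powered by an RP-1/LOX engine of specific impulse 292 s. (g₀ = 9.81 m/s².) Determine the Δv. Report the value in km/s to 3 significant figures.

Stage wet mass = m₀ − payload = 43,950 − 1,060 = 42,890 kg.
Stage dry mass = ε × stage wet mass = 0.102 × 42,890 = 4,374.78 kg.
Burnout mass m_f = stage dry + payload = 4,374.78 + 1,060 = 5,434.78 kg.
v_e = Isp · g₀ = 292 × 9.81 = 2864.5 m/s.
By the Tsiolkovsky rocket equation, Δv = v_e · ln(43,950/5,434.78) = 2864.5 × ln(8.087) = 2864.5 × 2.0902 ≈ 5988 m/s.

Δv ≈ 5.99 km/s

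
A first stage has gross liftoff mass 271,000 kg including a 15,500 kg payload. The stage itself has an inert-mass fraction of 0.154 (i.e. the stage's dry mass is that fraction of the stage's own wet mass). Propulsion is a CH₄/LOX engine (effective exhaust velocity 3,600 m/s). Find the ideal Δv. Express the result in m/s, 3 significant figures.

Stage wet mass = m₀ − payload = 271,000 − 15,500 = 255,500 kg.
Stage dry mass = ε × stage wet mass = 0.154 × 255,500 = 39,347 kg.
Burnout mass m_f = stage dry + payload = 39,347 + 15,500 = 54,847 kg.
Δv = v_e · ln(271,000/54,847) = 3600.0 × ln(4.941) = 3600.0 × 1.5976 ≈ 5751 m/s.

Δv ≈ 5750 m/s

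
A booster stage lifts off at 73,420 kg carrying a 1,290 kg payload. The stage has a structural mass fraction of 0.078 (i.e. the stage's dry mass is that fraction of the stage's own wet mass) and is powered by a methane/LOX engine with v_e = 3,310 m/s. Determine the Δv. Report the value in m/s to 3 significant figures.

Δv ≈ 7820 m/s

Stage wet mass = m₀ − payload = 73,420 − 1,290 = 72,130 kg.
Stage dry mass = ε × stage wet mass = 0.078 × 72,130 = 5,626.14 kg.
Burnout mass m_f = stage dry + payload = 5,626.14 + 1,290 = 6,916.14 kg.
Δv = v_e · ln(73,420/6,916.14) = 3310.0 × ln(10.62) = 3310.0 × 2.3623 ≈ 7819 m/s.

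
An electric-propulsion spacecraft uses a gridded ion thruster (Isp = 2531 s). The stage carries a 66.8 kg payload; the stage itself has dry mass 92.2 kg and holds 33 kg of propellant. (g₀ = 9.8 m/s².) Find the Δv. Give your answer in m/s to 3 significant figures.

Δv ≈ 4680 m/s

v_e = Isp · g₀ = 2531 × 9.8 = 24803.8 m/s.
m₀ = payload + dry + propellant = 66.8 + 92.2 + 33 = 192 kg.
m_f = payload + dry = 66.8 + 92.2 = 159 kg.
Δv = v_e · ln(m₀/m_f) = 24803.8 × ln(1.208) = 24803.8 × 0.1886 ≈ 4677.8 m/s.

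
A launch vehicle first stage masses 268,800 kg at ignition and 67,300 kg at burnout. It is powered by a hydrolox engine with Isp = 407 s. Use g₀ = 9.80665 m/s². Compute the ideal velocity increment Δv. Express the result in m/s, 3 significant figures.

Δv ≈ 5530 m/s

v_e = Isp · g₀ = 407 × 9.80665 = 3991.3 m/s.
Δv = v_e · ln(m₀/m_f) = 3991.3 × ln(3.994) = 3991.3 × 1.3848 ≈ 5527.2 m/s.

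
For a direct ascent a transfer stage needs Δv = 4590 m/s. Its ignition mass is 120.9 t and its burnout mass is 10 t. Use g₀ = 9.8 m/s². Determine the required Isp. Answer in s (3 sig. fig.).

ln(m₀/m_f) = ln(120900/10000) = ln(12.09) = 2.4924.
v_e = Δv / ln(m₀/m_f) = 4590 / 2.4924 = 1841.6 m/s.
Isp = v_e / g₀ = 1841.6 / 9.8 = 187.9 s.

Isp ≈ 188 s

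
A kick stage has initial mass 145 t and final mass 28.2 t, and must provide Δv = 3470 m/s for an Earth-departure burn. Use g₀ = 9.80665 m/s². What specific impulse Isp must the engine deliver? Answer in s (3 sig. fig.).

Isp ≈ 216 s

ln(m₀/m_f) = ln(145000/28200) = ln(5.142) = 1.6374.
v_e = Δv / ln(m₀/m_f) = 3470 / 1.6374 = 2119.2 m/s.
Isp = v_e / g₀ = 2119.2 / 9.80665 = 216.1 s.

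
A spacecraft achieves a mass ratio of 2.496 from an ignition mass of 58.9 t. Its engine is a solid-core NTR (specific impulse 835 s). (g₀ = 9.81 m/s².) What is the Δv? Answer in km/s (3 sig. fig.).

Δv ≈ 7.49 km/s

v_e = Isp · g₀ = 835 × 9.81 = 8191.4 m/s.
Rocket equation: Δv = v_e · ln(2.496) = 8191.4 × 0.9147 ≈ 7492.5 m/s.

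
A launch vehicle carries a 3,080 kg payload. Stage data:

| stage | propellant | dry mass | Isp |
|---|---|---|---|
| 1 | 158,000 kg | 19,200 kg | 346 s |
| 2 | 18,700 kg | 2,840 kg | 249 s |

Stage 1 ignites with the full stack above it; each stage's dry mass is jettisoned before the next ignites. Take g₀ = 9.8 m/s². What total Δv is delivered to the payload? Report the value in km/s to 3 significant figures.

Δv ≈ 8.66 km/s

Ignition mass of stage 1 = 158,000+19,200 + 18,700+2,840 + 3,080 = 201,820 kg.
Stage 1: m₀ = 201,820 kg, m_f = 201,820 − 158,000 = 43,820 kg; Δv = 346×9.8×ln(4.606) = 3390.8×1.5273 ≈ 5179 m/s.
Stage 2: m₀ = 24,620 kg, m_f = 24,620 − 18,700 = 5,920 kg; Δv = 249×9.8×ln(4.159) = 2440.2×1.4252 ≈ 3478 m/s.
Total Δv = 5179 + 3478 = 8657 m/s.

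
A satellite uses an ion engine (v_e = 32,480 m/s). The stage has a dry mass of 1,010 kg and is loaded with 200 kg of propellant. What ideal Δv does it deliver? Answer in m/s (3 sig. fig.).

m₀ = m_dry + m_prop = 1,010 + 200 = 1,210 kg.
Rocket equation: Δv = v_e · ln(m₀/m_f) = 32480.0 × ln(1.198) = 32480.0 × 0.1807 ≈ 5868.2 m/s.

Δv ≈ 5870 m/s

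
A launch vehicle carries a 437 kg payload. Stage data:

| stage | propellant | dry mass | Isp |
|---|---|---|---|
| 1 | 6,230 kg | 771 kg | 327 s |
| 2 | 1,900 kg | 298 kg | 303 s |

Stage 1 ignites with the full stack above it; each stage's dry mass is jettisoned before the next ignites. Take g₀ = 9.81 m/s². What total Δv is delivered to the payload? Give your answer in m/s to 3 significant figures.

Ignition mass of stage 1 = 6,230+771 + 1,900+298 + 437 = 9,636 kg.
Stage 1: m₀ = 9,636 kg, m_f = 9,636 − 6,230 = 3,406 kg; Δv = 327×9.81×ln(2.829) = 3207.9×1.0400 ≈ 3336 m/s.
Stage 2: m₀ = 2,635 kg, m_f = 2,635 − 1,900 = 735 kg; Δv = 303×9.81×ln(3.585) = 2972.4×1.2768 ≈ 3795 m/s.
Total Δv = 3336 + 3795 = 7131 m/s.

Δv ≈ 7130 m/s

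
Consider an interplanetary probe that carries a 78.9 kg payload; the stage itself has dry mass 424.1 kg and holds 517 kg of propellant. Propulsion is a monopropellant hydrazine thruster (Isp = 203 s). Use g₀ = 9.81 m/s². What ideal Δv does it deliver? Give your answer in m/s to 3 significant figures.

Δv ≈ 1410 m/s

v_e = Isp · g₀ = 203 × 9.81 = 1991.4 m/s.
m₀ = payload + dry + propellant = 78.9 + 424.1 + 517 = 1,020 kg.
m_f = payload + dry = 78.9 + 424.1 = 503 kg.
Rocket equation: Δv = v_e · ln(m₀/m_f) = 1991.4 × ln(2.028) = 1991.4 × 0.7070 ≈ 1407.9 m/s.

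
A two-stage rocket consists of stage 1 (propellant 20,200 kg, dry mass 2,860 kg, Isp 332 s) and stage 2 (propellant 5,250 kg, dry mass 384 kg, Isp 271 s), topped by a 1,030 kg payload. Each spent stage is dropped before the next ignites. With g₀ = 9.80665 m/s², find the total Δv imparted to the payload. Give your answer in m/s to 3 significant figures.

Ignition mass of stage 1 = 20,200+2,860 + 5,250+384 + 1,030 = 29,724 kg.
Stage 1: m₀ = 29,724 kg, m_f = 29,724 − 20,200 = 9,524 kg; Δv = 332×9.80665×ln(3.121) = 3255.8×1.1381 ≈ 3706 m/s.
Stage 2: m₀ = 6,664 kg, m_f = 6,664 − 5,250 = 1,414 kg; Δv = 271×9.80665×ln(4.713) = 2657.6×1.5503 ≈ 4120 m/s.
Total Δv = 3706 + 4120 = 7826 m/s.

Δv ≈ 7830 m/s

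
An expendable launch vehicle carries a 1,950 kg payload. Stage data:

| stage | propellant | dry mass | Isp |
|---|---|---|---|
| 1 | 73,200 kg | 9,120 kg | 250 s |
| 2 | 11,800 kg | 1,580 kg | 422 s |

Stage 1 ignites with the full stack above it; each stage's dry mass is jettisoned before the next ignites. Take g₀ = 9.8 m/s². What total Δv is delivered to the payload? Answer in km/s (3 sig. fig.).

Δv ≈ 9.47 km/s

Ignition mass of stage 1 = 73,200+9,120 + 11,800+1,580 + 1,950 = 97,650 kg.
Stage 1: m₀ = 97,650 kg, m_f = 97,650 − 73,200 = 24,450 kg; Δv = 250×9.8×ln(3.994) = 2450.0×1.3848 ≈ 3393 m/s.
Stage 2: m₀ = 15,330 kg, m_f = 15,330 − 11,800 = 3,530 kg; Δv = 422×9.8×ln(4.343) = 4135.6×1.4685 ≈ 6073 m/s.
Total Δv = 3393 + 6073 = 9466 m/s.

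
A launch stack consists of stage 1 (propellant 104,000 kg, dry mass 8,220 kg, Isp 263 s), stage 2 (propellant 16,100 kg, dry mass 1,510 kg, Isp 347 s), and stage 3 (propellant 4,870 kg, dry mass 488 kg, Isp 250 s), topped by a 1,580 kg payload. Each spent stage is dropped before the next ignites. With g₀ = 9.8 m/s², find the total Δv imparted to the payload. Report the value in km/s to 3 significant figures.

Δv ≈ 10.3 km/s

Ignition mass of stage 1 = 104,000+8,220 + 16,100+1,510 + 4,870+488 + 1,580 = 136,768 kg.
Stage 1: m₀ = 136,768 kg, m_f = 136,768 − 104,000 = 32,768 kg; Δv = 263×9.8×ln(4.174) = 2577.4×1.4288 ≈ 3683 m/s.
Stage 2: m₀ = 24,548 kg, m_f = 24,548 − 16,100 = 8,448 kg; Δv = 347×9.8×ln(2.906) = 3400.6×1.0667 ≈ 3627 m/s.
Stage 3: m₀ = 6,938 kg, m_f = 6,938 − 4,870 = 2,068 kg; Δv = 250×9.8×ln(3.355) = 2450.0×1.2104 ≈ 2966 m/s.
Total Δv = 3683 + 3627 + 2966 = 10276 m/s.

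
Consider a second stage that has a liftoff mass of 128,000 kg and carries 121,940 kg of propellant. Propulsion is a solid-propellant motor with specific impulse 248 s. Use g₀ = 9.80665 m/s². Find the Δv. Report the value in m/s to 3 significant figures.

v_e = Isp · g₀ = 248 × 9.80665 = 2432.0 m/s.
m_f = m₀ − m_prop = 128,000 − 121,940 = 6,060 kg.
Rocket equation: Δv = v_e · ln(m₀/m_f) = 2432.0 × ln(21.12) = 2432.0 × 3.0503 ≈ 7418.5 m/s.

Δv ≈ 7420 m/s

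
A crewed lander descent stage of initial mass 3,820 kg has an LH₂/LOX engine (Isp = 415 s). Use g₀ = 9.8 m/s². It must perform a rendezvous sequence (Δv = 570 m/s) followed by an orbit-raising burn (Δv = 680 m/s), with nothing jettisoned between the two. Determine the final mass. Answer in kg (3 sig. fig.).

final mass ≈ 2810 kg

v_e = Isp · g₀ = 415 × 9.8 = 4067.0 m/s.
After the first burn: m = 3820 × exp(−570/4067.0) = 3820 × 0.86923 = 3,320.46 kg.
After the second burn: m = 3,320.46 × exp(−680/4067.0) = 3,320.46 × 0.84603 = 2,809.21 kg.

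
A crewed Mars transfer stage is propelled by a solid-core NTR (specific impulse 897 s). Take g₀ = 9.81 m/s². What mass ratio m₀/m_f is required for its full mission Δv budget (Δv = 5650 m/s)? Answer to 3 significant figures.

mass ratio ≈ 1.90

v_e = Isp · g₀ = 897 × 9.81 = 8799.6 m/s.
m₀/m_f = exp(Δv / v_e) = exp(5650 / 8799.6) = exp(0.6421) = 1.9004.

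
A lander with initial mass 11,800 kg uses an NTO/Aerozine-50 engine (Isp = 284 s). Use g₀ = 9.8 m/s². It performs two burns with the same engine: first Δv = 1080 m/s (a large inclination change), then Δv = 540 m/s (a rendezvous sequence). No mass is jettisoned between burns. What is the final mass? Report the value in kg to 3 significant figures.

v_e = Isp · g₀ = 284 × 9.8 = 2783.2 m/s.
After the first burn: m = 11800 × exp(−1080/2783.2) = 11800 × 0.67838 = 8,004.88 kg.
After the second burn: m = 8,004.88 × exp(−540/2783.2) = 8,004.88 × 0.82364 = 6,593.14 kg.

final mass ≈ 6590 kg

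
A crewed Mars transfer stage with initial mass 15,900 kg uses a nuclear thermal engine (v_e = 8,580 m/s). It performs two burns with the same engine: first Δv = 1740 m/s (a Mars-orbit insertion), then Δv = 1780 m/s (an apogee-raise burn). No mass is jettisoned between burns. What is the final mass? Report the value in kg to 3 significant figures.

final mass ≈ 10500 kg

After the first burn: m = 15900 × exp(−1740/8580.0) = 15900 × 0.81644 = 12,981.4 kg.
After the second burn: m = 12,981.4 × exp(−1780/8580.0) = 12,981.4 × 0.81265 = 10,549.3 kg.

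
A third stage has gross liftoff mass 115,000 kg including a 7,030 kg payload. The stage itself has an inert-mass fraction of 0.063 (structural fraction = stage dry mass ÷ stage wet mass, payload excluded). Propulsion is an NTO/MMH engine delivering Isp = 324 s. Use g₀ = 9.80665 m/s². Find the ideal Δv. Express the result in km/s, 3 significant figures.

Stage wet mass = m₀ − payload = 115,000 − 7,030 = 107,970 kg.
Stage dry mass = ε × stage wet mass = 0.063 × 107,970 = 6,802.11 kg.
Burnout mass m_f = stage dry + payload = 6,802.11 + 7,030 = 13,832.11 kg.
v_e = Isp · g₀ = 324 × 9.80665 = 3177.4 m/s.
Using Δv = v_e ln(m₀/m_f): Δv = v_e · ln(115,000/13,832.11) = 3177.4 × ln(8.314) = 3177.4 × 2.1179 ≈ 6729 m/s.

Δv ≈ 6.73 km/s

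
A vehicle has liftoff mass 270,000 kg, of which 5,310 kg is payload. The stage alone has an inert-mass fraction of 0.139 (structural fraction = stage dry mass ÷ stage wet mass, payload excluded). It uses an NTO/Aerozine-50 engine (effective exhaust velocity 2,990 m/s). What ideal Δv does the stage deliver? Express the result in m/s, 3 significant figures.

Stage wet mass = m₀ − payload = 270,000 − 5,310 = 264,690 kg.
Stage dry mass = ε × stage wet mass = 0.139 × 264,690 = 36,791.9 kg.
Burnout mass m_f = stage dry + payload = 36,791.9 + 5,310 = 42,101.9 kg.
From the ideal rocket equation, Δv = v_e · ln(270,000/42,101.9) = 2990.0 × ln(6.413) = 2990.0 × 1.8583 ≈ 5556 m/s.

Δv ≈ 5560 m/s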